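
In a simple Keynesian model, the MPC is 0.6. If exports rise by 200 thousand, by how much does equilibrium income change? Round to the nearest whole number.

ΔY ≈ 500

The multiplier is 1/(1 − MPC) = 1/0.4.
ΔY = 200/0.4 = 500.00 ≈ 500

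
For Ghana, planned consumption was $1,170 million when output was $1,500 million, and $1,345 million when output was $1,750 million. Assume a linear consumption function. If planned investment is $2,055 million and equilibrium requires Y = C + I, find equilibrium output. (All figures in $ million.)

MPC = (1345 − 1170)/(1750 − 1500) = 175/250 = 0.7
a = 1170 − 0.7(1500) = 120
Equilibrium: Y = 120 + 0.7Y + 2055
0.3Y = 2175, so Y = 2175/0.3 = 7250

Y = 7250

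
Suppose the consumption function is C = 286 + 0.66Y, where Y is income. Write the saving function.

S = -286 + 0.34Y

S = Y − C = Y − (286 + 0.66Y) = -286 + (1 − 0.66)Y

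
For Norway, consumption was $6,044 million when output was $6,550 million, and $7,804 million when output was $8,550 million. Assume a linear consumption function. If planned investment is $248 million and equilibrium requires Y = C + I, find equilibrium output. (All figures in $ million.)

MPC = (7804 − 6044)/(8550 − 6550) = 1760/2000 = 0.88
a = 6044 − 0.88(6550) = 280
Equilibrium: Y = 280 + 0.88Y + 248
0.12Y = 528, so Y = 528/0.12 = 4400

Y = 4400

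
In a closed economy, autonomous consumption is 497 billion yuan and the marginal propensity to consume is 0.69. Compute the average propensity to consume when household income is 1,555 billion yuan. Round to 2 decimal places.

C = 497 + 0.69(1555) = 1569.95
APC = C/Y = 1569.95/1555 = 1.01

APC = 1.01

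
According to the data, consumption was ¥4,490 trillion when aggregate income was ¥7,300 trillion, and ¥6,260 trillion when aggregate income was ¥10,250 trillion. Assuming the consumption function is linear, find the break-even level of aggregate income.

Y = 275

MPC = (6260 − 4490)/(10250 − 7300) = 1770/2950 = 0.6
a = 4490 − 0.6(7300) = 4490 − 4380 = 110
Break-even: Y = a/(1−MPC) = 110/0.4 = 275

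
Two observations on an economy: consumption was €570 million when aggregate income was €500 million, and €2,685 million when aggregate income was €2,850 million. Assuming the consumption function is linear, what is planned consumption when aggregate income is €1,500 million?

C = 1470

MPC = (2685 − 570)/(2850 − 500) = 2115/2350 = 0.9
a = 570 − 0.9(500) = 570 − 450 = 120
C = 120 + 0.9(1500) = 120 + 1350 = 1470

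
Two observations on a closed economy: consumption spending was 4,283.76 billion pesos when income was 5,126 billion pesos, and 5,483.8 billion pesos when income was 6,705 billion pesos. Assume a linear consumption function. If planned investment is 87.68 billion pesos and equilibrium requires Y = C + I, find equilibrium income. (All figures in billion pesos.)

Y = 1982

MPC = (5483.8 − 4283.76)/(6705 − 5126) = 1200.04/1579 = 0.76
a = 4283.76 − 0.76(5126) = 388
Equilibrium: Y = 388 + 0.76Y + 87.68
0.24Y = 475.68, so Y = 475.68/0.24 = 1982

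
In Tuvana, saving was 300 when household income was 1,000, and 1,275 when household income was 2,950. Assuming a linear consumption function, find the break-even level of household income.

Y = 400

MPS = ΔS/ΔY = (1275 − 300)/(2950 − 1000) = 975/1950 = 0.5
MPC = 1 − MPS = 0.5
From S(1000) = 300: −a + 0.5(1000) = 300, so a = 500 − 300 = 200
Break-even (S = 0): Y = a/MPS = 200/0.5 = 400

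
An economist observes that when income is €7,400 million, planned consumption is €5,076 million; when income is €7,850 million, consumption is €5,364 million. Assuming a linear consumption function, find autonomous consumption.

a = 340

MPC = ΔC/ΔY = (5364 − 5076)/(7850 − 7400) = 288/450 = 0.64
a = C − MPC·Y = 5076 − 0.64(7400) = 5076 − 4736 = 340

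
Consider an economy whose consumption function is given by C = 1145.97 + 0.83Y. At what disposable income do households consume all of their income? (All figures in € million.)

At break-even, C = Y: 1145.97 + 0.83Y = Y
0.17Y = 1145.97, so Y = 1145.97/0.17 = 6741

Y = 6741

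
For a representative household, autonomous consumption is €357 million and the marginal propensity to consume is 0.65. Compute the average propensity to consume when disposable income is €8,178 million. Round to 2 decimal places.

C = 357 + 0.65(8178) = 5672.7
APC = C/Y = 5672.7/8178 = 0.69

APC = 0.69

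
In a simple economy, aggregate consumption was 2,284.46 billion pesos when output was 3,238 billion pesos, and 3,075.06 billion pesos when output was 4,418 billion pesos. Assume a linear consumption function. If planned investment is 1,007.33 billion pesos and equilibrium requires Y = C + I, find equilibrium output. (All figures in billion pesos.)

MPC = (3075.06 − 2284.46)/(4418 − 3238) = 790.6/1180 = 0.67
a = 2284.46 − 0.67(3238) = 115
Equilibrium: Y = 115 + 0.67Y + 1007.33
0.33Y = 1122.33, so Y = 1122.33/0.33 = 3401

Y = 3401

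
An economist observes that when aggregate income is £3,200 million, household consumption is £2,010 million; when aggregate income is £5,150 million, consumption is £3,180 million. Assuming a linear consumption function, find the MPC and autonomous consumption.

MPC = 0.6; a = 90

MPC = ΔC/ΔY = (3180 − 2010)/(5150 − 3200) = 1170/1950 = 0.6
a = C − MPC·Y = 2010 − 0.6(3200) = 2010 − 1920 = 90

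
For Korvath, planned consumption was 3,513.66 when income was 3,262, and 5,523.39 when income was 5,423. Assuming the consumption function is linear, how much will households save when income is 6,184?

S = -47.12

MPC = (5523.39 − 3513.66)/(5423 − 3262) = 2009.73/2161 = 0.93
a = 3513.66 − 0.93(3262) = 3513.66 − 3033.66 = 480
C = 480 + 0.93(6184) = 6231.12
S = 6184 − 6231.12 = -47.12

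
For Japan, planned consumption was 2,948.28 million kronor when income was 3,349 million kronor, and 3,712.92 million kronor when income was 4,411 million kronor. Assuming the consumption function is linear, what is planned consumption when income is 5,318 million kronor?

C = 4365.96

MPC = (3712.92 − 2948.28)/(4411 − 3349) = 764.64/1062 = 0.72
a = 2948.28 − 0.72(3349) = 2948.28 − 2411.28 = 537
C = 537 + 0.72(5318) = 537 + 3828.96 = 4365.96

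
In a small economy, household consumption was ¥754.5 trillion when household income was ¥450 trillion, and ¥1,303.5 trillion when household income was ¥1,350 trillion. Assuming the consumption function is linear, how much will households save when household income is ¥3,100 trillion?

MPC = (1303.5 − 754.5)/(1350 − 450) = 549/900 = 0.61
a = 754.5 − 0.61(450) = 754.5 − 274.5 = 480
C = 480 + 0.61(3100) = 2371
S = 3100 − 2371 = 729

S = 729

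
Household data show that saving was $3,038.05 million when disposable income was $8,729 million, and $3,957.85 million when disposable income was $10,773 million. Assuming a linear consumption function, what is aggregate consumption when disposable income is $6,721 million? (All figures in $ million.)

C = 4586.55

MPS = ΔS/ΔY = (3957.85 − 3038.05)/(10773 − 8729) = 919.8/2044 = 0.45
MPC = 1 − MPS = 0.55
Autonomous saving = 3038.05 − 0.45(8729) = -890, so a = 890
C = 890 + 0.55(6721) = 890 + 3696.55 = 4586.55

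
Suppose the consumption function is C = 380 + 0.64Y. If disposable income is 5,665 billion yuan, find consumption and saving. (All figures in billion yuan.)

C = 4005.6; S = 1659.4

C = 380 + 0.64(5665) = 380 + 3625.6 = 4005.6
S = Y − C = 5665 − 4005.6 = 1659.4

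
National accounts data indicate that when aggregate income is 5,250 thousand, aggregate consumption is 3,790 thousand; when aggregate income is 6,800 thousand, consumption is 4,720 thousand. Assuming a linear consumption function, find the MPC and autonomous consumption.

MPC = 0.6; a = 640

MPC = ΔC/ΔY = (4720 − 3790)/(6800 − 5250) = 930/1550 = 0.6
a = C − MPC·Y = 3790 − 0.6(5250) = 3790 − 3150 = 640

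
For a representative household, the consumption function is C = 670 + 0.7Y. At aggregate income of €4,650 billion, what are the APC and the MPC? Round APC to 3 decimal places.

APC = 0.844; MPC = 0.7

MPC = 0.7 (the slope of the consumption function)
C = 670 + 0.7(4650) = 3925, so APC = 3925/4650 = 0.844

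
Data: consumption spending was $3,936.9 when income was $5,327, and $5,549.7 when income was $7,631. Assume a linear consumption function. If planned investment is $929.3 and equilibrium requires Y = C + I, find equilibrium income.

Y = 3791

MPC = (5549.7 − 3936.9)/(7631 − 5327) = 1612.8/2304 = 0.7
a = 3936.9 − 0.7(5327) = 208
Equilibrium: Y = 208 + 0.7Y + 929.3
0.3Y = 1137.3, so Y = 1137.3/0.3 = 3791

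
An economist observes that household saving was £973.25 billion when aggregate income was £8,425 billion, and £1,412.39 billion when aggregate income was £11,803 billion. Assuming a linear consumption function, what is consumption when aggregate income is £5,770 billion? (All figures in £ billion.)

MPS = ΔS/ΔY = (1412.39 − 973.25)/(11803 − 8425) = 439.14/3378 = 0.13
MPC = 1 − MPS = 0.87
Autonomous saving = 973.25 − 0.13(8425) = -122, so a = 122
C = 122 + 0.87(5770) = 122 + 5019.9 = 5141.9

C = 5141.9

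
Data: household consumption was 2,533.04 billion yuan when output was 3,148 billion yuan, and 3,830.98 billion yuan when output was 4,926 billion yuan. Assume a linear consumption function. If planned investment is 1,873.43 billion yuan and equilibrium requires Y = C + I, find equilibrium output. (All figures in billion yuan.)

Y = 7809

MPC = (3830.98 − 2533.04)/(4926 − 3148) = 1297.94/1778 = 0.73
a = 2533.04 − 0.73(3148) = 235
Equilibrium: Y = 235 + 0.73Y + 1873.43
0.27Y = 2108.43, so Y = 2108.43/0.27 = 7809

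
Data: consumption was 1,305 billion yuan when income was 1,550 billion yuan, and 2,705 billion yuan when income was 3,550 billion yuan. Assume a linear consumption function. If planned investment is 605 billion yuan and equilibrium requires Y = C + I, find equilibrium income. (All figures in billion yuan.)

Y = 2750

MPC = (2705 − 1305)/(3550 − 1550) = 1400/2000 = 0.7
a = 1305 − 0.7(1550) = 220
Equilibrium: Y = 220 + 0.7Y + 605
0.3Y = 825, so Y = 825/0.3 = 2750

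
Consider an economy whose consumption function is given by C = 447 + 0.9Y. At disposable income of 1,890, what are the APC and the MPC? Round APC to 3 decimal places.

APC = 1.137; MPC = 0.9

MPC = 0.9 (the slope of the consumption function)
C = 447 + 0.9(1890) = 2148, so APC = 2148/1890 = 1.137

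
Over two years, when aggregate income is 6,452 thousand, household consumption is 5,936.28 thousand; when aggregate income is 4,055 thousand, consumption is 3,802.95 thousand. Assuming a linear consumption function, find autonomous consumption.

MPC = ΔC/ΔY = (5936.28 − 3802.95)/(6452 − 4055) = 2133.33/2397 = 0.89
a = C − MPC·Y = 3802.95 − 0.89(4055) = 3802.95 − 3608.95 = 194

a = 194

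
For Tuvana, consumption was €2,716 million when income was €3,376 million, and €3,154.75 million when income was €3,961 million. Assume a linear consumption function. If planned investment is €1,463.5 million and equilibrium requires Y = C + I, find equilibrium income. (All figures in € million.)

Y = 6590

MPC = (3154.75 − 2716)/(3961 − 3376) = 438.75/585 = 0.75
a = 2716 − 0.75(3376) = 184
Equilibrium: Y = 184 + 0.75Y + 1463.5
0.25Y = 1647.5, so Y = 1647.5/0.25 = 6590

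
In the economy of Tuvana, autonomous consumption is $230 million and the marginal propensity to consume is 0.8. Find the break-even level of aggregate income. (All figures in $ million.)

At break-even, C = Y: 230 + 0.8Y = Y
0.2Y = 230, so Y = 230/0.2 = 1150

Y = 1150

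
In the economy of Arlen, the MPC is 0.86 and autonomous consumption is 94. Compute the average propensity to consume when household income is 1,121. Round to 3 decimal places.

APC = 0.944

C = 94 + 0.86(1121) = 1058.06
APC = C/Y = 1058.06/1121 = 0.944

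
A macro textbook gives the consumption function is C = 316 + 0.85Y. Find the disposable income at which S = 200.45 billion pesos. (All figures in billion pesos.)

S = Y − C = -316 + 0.15Y
-316 + 0.15Y = 200.45, so 0.15Y = 516.45 and Y = 3443

Y = 3443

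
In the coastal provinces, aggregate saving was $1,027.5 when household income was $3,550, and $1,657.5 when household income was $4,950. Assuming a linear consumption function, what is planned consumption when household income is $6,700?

C = 4255

MPS = ΔS/ΔY = (1657.5 − 1027.5)/(4950 − 3550) = 630/1400 = 0.45
MPC = 1 − MPS = 0.55
Autonomous saving = 1027.5 − 0.45(3550) = -570, so a = 570
C = 570 + 0.55(6700) = 570 + 3685 = 4255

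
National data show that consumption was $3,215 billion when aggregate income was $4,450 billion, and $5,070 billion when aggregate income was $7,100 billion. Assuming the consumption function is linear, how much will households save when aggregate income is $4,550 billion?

S = 1265

MPC = (5070 − 3215)/(7100 − 4450) = 1855/2650 = 0.7
a = 3215 − 0.7(4450) = 3215 − 3115 = 100
C = 100 + 0.7(4550) = 3285
S = 4550 − 3285 = 1265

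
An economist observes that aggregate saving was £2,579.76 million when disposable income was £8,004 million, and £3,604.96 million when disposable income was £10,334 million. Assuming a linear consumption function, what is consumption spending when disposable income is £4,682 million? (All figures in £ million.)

MPS = ΔS/ΔY = (3604.96 − 2579.76)/(10334 − 8004) = 1025.2/2330 = 0.44
MPC = 1 − MPS = 0.56
Autonomous saving = 2579.76 − 0.44(8004) = -942, so a = 942
C = 942 + 0.56(4682) = 942 + 2621.92 = 3563.92

C = 3563.92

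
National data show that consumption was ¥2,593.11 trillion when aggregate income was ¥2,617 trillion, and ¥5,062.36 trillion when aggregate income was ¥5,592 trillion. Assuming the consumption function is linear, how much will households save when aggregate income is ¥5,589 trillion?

MPC = (5062.36 − 2593.11)/(5592 − 2617) = 2469.25/2975 = 0.83
a = 2593.11 − 0.83(2617) = 2593.11 − 2172.11 = 421
C = 421 + 0.83(5589) = 5059.87
S = 5589 − 5059.87 = 529.13

S = 529.13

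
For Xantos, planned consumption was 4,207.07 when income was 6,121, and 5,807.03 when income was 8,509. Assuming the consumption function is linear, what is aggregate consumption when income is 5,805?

C = 3995.35

MPC = (5807.03 − 4207.07)/(8509 − 6121) = 1599.96/2388 = 0.67
a = 4207.07 − 0.67(6121) = 4207.07 − 4101.07 = 106
C = 106 + 0.67(5805) = 106 + 3889.35 = 3995.35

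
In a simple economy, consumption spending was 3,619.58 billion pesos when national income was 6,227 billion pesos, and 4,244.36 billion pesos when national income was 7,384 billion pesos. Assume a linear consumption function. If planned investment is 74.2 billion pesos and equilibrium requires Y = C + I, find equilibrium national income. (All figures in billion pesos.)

MPC = (4244.36 − 3619.58)/(7384 − 6227) = 624.78/1157 = 0.54
a = 3619.58 − 0.54(6227) = 257
Equilibrium: Y = 257 + 0.54Y + 74.2
0.46Y = 331.2, so Y = 331.2/0.46 = 720

Y = 720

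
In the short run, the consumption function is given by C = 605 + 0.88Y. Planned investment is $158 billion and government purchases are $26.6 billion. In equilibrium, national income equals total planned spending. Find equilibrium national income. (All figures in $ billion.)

Y = 6580

Y = C + I + G = 605 + 0.88Y + 158 + 26.6
Y − 0.88Y = 789.6
0.12Y = 789.6, so Y = 789.6/0.12 = 6580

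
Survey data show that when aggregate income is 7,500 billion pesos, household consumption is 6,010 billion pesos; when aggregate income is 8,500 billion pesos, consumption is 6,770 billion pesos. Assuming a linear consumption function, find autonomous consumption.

MPC = ΔC/ΔY = (6770 − 6010)/(8500 − 7500) = 760/1000 = 0.76
a = C − MPC·Y = 6010 − 0.76(7500) = 6010 − 5700 = 310

a = 310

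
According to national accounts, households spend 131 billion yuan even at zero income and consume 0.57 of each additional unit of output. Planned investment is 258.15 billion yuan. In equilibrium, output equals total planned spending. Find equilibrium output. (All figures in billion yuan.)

Y = 905

Y = C + I = 131 + 0.57Y + 258.15
Y − 0.57Y = 389.15
0.43Y = 389.15, so Y = 389.15/0.43 = 905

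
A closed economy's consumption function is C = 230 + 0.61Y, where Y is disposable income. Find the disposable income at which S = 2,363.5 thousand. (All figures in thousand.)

S = Y − C = -230 + 0.39Y
-230 + 0.39Y = 2363.5, so 0.39Y = 2593.5 and Y = 6650

Y = 6650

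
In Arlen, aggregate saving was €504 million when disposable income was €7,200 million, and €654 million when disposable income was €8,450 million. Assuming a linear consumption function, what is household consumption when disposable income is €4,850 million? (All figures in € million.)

C = 4628

MPS = ΔS/ΔY = (654 − 504)/(8450 − 7200) = 150/1250 = 0.12
MPC = 1 − MPS = 0.88
Autonomous saving = 504 − 0.12(7200) = -360, so a = 360
C = 360 + 0.88(4850) = 360 + 4268 = 4628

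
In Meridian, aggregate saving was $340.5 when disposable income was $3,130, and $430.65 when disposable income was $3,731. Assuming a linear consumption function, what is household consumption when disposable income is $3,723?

MPS = ΔS/ΔY = (430.65 − 340.5)/(3731 − 3130) = 90.15/601 = 0.15
MPC = 1 − MPS = 0.85
Autonomous saving = 340.5 − 0.15(3130) = -129, so a = 129
C = 129 + 0.85(3723) = 129 + 3164.55 = 3293.55

C = 3293.55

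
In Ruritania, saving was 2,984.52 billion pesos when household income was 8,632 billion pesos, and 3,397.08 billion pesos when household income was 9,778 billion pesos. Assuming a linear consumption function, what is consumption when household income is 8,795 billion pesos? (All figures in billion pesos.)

MPS = ΔS/ΔY = (3397.08 − 2984.52)/(9778 − 8632) = 412.56/1146 = 0.36
MPC = 1 − MPS = 0.64
Autonomous saving = 2984.52 − 0.36(8632) = -123, so a = 123
C = 123 + 0.64(8795) = 123 + 5628.8 = 5751.8

C = 5751.8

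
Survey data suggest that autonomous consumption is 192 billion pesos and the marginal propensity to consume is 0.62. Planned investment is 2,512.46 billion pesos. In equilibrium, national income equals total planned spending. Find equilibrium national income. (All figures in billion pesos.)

Y = C + I = 192 + 0.62Y + 2512.46
Y − 0.62Y = 2704.46
0.38Y = 2704.46, so Y = 2704.46/0.38 = 7117

Y = 7117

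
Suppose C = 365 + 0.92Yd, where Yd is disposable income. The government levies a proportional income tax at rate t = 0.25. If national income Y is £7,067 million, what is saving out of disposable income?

Yd = (1 − 0.25)(7067) = 0.75(7067) = 5300.25
C = 365 + 0.92(5300.25) = 365 + 4876.23 = 5241.23
S = Yd − C = 5300.25 − 5241.23 = 59.02

S = 59.02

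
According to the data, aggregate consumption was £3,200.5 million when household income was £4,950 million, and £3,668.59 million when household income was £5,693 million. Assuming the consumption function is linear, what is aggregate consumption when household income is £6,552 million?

C = 4209.76

MPC = (3668.59 − 3200.5)/(5693 − 4950) = 468.09/743 = 0.63
a = 3200.5 − 0.63(4950) = 3200.5 − 3118.5 = 82
C = 82 + 0.63(6552) = 82 + 4127.76 = 4209.76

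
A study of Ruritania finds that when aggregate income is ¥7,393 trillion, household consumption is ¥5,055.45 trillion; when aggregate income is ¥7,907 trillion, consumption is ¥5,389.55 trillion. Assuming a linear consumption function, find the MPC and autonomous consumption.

MPC = ΔC/ΔY = (5389.55 − 5055.45)/(7907 − 7393) = 334.1/514 = 0.65
a = C − MPC·Y = 5055.45 − 0.65(7393) = 5055.45 − 4805.45 = 250

MPC = 0.65; a = 250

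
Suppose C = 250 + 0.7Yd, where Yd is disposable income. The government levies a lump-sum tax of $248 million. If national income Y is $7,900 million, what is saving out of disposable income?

Yd = Y − T = 7900 − 248 = 7652
C = 250 + 0.7(7652) = 250 + 5356.4 = 5606.4
S = Yd − C = 7652 − 5606.4 = 2045.6

S = 2045.6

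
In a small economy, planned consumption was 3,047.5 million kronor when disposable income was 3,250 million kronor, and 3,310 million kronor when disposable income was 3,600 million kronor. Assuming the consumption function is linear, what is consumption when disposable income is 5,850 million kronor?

MPC = (3310 − 3047.5)/(3600 − 3250) = 262.5/350 = 0.75
a = 3047.5 − 0.75(3250) = 3047.5 − 2437.5 = 610
C = 610 + 0.75(5850) = 610 + 4387.5 = 4997.5

C = 4997.5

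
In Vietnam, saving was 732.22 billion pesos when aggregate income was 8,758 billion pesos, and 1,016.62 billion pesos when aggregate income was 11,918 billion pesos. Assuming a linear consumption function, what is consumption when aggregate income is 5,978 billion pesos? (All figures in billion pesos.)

MPS = ΔS/ΔY = (1016.62 − 732.22)/(11918 − 8758) = 284.4/3160 = 0.09
MPC = 1 − MPS = 0.91
Autonomous saving = 732.22 − 0.09(8758) = -56, so a = 56
C = 56 + 0.91(5978) = 56 + 5439.98 = 5495.98

C = 5495.98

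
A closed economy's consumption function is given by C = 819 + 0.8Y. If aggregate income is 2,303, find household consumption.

C = 819 + 0.8(2303) = 819 + 1842.4 = 2661.4

C = 2661.4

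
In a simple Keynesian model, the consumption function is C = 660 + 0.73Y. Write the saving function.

S = Y − C = Y − (660 + 0.73Y) = -660 + (1 − 0.73)Y

S = -660 + 0.27Y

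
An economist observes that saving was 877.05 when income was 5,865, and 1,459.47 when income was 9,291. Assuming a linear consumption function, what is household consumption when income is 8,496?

MPS = ΔS/ΔY = (1459.47 − 877.05)/(9291 − 5865) = 582.42/3426 = 0.17
MPC = 1 − MPS = 0.83
Autonomous saving = 877.05 − 0.17(5865) = -120, so a = 120
C = 120 + 0.83(8496) = 120 + 7051.68 = 7171.68

C = 7171.68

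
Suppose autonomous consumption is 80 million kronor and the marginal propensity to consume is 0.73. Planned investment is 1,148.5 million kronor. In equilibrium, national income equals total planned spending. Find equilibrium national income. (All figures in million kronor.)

Y = 4550

Y = C + I = 80 + 0.73Y + 1148.5
Y − 0.73Y = 1228.5
0.27Y = 1228.5, so Y = 1228.5/0.27 = 4550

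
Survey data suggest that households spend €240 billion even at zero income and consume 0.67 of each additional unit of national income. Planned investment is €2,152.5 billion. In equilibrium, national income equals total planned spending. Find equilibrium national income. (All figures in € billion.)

Y = 7250

Y = C + I = 240 + 0.67Y + 2152.5
Y − 0.67Y = 2392.5
0.33Y = 2392.5, so Y = 2392.5/0.33 = 7250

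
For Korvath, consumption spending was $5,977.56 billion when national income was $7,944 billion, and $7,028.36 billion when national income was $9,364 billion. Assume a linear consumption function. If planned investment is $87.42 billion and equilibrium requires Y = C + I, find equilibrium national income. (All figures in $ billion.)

Y = 717

MPC = (7028.36 − 5977.56)/(9364 − 7944) = 1050.8/1420 = 0.74
a = 5977.56 − 0.74(7944) = 99
Equilibrium: Y = 99 + 0.74Y + 87.42
0.26Y = 186.42, so Y = 186.42/0.26 = 717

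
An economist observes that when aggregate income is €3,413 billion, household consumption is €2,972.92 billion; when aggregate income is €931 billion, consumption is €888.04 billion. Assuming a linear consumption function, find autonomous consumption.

a = 106

MPC = ΔC/ΔY = (2972.92 − 888.04)/(3413 − 931) = 2084.88/2482 = 0.84
a = C − MPC·Y = 888.04 − 0.84(931) = 888.04 − 782.04 = 106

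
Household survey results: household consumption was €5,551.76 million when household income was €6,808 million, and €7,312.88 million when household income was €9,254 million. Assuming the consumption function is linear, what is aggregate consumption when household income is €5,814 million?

MPC = (7312.88 − 5551.76)/(9254 − 6808) = 1761.12/2446 = 0.72
a = 5551.76 − 0.72(6808) = 5551.76 − 4901.76 = 650
C = 650 + 0.72(5814) = 650 + 4186.08 = 4836.08

C = 4836.08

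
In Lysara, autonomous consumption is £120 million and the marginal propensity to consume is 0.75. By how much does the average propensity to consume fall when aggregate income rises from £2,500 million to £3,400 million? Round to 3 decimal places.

ΔAPC = 0.013

At Y = 2500: C = 120 + 0.75(2500) = 1995, APC = 1995/2500 = 0.7980
At Y = 3400: C = 2670, APC = 2670/3400 = 0.7853
Fall in APC = 0.7980 − 0.7853 = 0.0127 ≈ 0.013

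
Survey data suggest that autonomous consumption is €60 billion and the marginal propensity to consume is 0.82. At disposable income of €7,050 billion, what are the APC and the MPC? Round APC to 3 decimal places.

MPC = 0.82 (the slope of the consumption function)
C = 60 + 0.82(7050) = 5841, so APC = 5841/7050 = 0.829

APC = 0.829; MPC = 0.82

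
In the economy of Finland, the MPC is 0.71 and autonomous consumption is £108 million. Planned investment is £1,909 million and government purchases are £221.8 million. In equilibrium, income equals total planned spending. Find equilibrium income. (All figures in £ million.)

Y = C + I + G = 108 + 0.71Y + 1909 + 221.8
Y − 0.71Y = 2238.8
0.29Y = 2238.8, so Y = 2238.8/0.29 = 7720

Y = 7720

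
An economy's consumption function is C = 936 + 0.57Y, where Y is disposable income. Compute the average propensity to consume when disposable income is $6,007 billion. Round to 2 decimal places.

APC = 0.73

C = 936 + 0.57(6007) = 4359.99
APC = C/Y = 4359.99/6007 = 0.73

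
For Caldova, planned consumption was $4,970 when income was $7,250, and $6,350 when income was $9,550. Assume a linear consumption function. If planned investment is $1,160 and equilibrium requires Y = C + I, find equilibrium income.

MPC = (6350 − 4970)/(9550 − 7250) = 1380/2300 = 0.6
a = 4970 − 0.6(7250) = 620
Equilibrium: Y = 620 + 0.6Y + 1160
0.4Y = 1780, so Y = 1780/0.4 = 4450

Y = 4450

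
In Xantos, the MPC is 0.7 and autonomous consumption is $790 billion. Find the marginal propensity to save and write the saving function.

MPS = 1 − MPC = 1 − 0.7 = 0.3
S = Y − C = -790 + 0.3Y

MPS = 0.3; S = -790 + 0.3Y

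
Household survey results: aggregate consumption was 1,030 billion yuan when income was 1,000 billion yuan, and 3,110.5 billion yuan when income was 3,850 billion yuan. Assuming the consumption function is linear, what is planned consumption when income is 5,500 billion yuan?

MPC = (3110.5 − 1030)/(3850 − 1000) = 2080.5/2850 = 0.73
a = 1030 − 0.73(1000) = 1030 − 730 = 300
C = 300 + 0.73(5500) = 300 + 4015 = 4315

C = 4315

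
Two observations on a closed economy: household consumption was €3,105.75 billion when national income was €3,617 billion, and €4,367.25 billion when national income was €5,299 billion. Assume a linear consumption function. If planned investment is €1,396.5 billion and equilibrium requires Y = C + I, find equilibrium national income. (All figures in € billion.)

Y = 7158

MPC = (4367.25 − 3105.75)/(5299 − 3617) = 1261.5/1682 = 0.75
a = 3105.75 − 0.75(3617) = 393
Equilibrium: Y = 393 + 0.75Y + 1396.5
0.25Y = 1789.5, so Y = 1789.5/0.25 = 7158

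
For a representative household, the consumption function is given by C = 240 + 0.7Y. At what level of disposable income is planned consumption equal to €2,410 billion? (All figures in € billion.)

240 + 0.7Y = 2410
0.7Y = 2170, so Y = 2170/0.7 = 3100

Y = 3100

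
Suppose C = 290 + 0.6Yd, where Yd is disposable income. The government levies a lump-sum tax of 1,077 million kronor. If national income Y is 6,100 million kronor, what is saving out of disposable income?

S = 1719.2

Yd = Y − T = 6100 − 1077 = 5023
C = 290 + 0.6(5023) = 290 + 3013.8 = 3303.8
S = Yd − C = 5023 − 3303.8 = 1719.2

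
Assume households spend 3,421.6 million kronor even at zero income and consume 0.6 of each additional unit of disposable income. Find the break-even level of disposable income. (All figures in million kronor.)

At break-even, C = Y: 3421.6 + 0.6Y = Y
0.4Y = 3421.6, so Y = 3421.6/0.4 = 8554

Y = 8554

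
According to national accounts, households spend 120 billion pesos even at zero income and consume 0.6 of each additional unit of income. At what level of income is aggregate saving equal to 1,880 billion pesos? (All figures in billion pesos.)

Y = 5000

S = Y − C = -120 + 0.4Y
-120 + 0.4Y = 1880, so 0.4Y = 2000 and Y = 5000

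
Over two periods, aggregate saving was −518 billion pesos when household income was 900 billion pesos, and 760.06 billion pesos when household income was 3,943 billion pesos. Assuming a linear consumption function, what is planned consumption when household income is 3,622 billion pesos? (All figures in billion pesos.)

MPS = ΔS/ΔY = (760.06 − (-518))/(3943 − 900) = 1278.06/3043 = 0.42
MPC = 1 − MPS = 0.58
Autonomous saving = -518 − 0.42(900) = -896, so a = 896
C = 896 + 0.58(3622) = 896 + 2100.76 = 2996.76

C = 2996.76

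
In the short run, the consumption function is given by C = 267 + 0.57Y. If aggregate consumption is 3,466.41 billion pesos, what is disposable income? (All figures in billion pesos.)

267 + 0.57Y = 3466.41
0.57Y = 3199.41, so Y = 3199.41/0.57 = 5613

Y = 5613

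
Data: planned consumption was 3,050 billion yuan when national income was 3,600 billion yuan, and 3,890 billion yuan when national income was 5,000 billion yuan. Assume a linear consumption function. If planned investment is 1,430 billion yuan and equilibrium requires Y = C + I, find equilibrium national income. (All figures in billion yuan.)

Y = 5800

MPC = (3890 − 3050)/(5000 − 3600) = 840/1400 = 0.6
a = 3050 − 0.6(3600) = 890
Equilibrium: Y = 890 + 0.6Y + 1430
0.4Y = 2320, so Y = 2320/0.4 = 5800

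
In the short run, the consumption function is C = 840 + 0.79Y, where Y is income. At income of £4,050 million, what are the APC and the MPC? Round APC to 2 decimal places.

MPC = 0.79 (the slope of the consumption function)
C = 840 + 0.79(4050) = 4039.5, so APC = 4039.5/4050 = 1.00

APC = 1.00; MPC = 0.79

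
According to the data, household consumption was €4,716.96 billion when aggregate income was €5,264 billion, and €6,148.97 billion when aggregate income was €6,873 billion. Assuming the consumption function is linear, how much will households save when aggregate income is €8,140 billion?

S = 863.4

MPC = (6148.97 − 4716.96)/(6873 − 5264) = 1432.01/1609 = 0.89
a = 4716.96 − 0.89(5264) = 4716.96 − 4684.96 = 32
C = 32 + 0.89(8140) = 7276.6
S = 8140 − 7276.6 = 863.4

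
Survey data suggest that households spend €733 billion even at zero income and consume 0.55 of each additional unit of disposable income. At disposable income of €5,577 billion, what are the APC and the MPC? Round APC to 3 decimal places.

MPC = 0.55 (the slope of the consumption function)
C = 733 + 0.55(5577) = 3800.35, so APC = 3800.35/5577 = 0.681

APC = 0.681; MPC = 0.55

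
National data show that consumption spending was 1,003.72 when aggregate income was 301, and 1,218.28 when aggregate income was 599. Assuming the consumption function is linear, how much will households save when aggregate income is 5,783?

S = 832.24

MPC = (1218.28 − 1003.72)/(599 − 301) = 214.56/298 = 0.72
a = 1003.72 − 0.72(301) = 1003.72 − 216.72 = 787
C = 787 + 0.72(5783) = 4950.76
S = 5783 − 4950.76 = 832.24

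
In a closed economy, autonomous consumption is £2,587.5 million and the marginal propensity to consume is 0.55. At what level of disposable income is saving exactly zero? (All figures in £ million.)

Y = 5750

At break-even, C = Y: 2587.5 + 0.55Y = Y
0.45Y = 2587.5, so Y = 2587.5/0.45 = 5750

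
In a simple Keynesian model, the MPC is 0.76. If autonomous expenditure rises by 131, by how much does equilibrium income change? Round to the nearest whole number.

The multiplier is 1/(1 − MPC) = 1/0.24.
ΔY = 131/0.24 = 545.83 ≈ 546

ΔY ≈ 546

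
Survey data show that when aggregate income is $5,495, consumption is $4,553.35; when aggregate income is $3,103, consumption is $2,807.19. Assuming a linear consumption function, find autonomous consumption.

MPC = ΔC/ΔY = (4553.35 − 2807.19)/(5495 − 3103) = 1746.16/2392 = 0.73
a = C − MPC·Y = 2807.19 − 0.73(3103) = 2807.19 − 2265.19 = 542

a = 542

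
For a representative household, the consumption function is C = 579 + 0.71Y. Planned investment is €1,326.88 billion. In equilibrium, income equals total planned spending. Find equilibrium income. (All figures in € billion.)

Y = 6572

Y = C + I = 579 + 0.71Y + 1326.88
Y − 0.71Y = 1905.88
0.29Y = 1905.88, so Y = 1905.88/0.29 = 6572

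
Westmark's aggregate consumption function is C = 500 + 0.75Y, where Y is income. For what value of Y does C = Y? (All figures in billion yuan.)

Y = 2000

At break-even, C = Y: 500 + 0.75Y = Y
0.25Y = 500, so Y = 500/0.25 = 2000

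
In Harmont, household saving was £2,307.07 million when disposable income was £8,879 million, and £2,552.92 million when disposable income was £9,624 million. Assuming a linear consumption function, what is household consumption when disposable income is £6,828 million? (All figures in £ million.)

C = 5197.76

MPS = ΔS/ΔY = (2552.92 − 2307.07)/(9624 − 8879) = 245.85/745 = 0.33
MPC = 1 − MPS = 0.67
Autonomous saving = 2307.07 − 0.33(8879) = -623, so a = 623
C = 623 + 0.67(6828) = 623 + 4574.76 = 5197.76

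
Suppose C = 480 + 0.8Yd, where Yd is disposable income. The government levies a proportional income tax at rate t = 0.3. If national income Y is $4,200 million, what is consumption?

Yd = (1 − 0.3)(4200) = 0.7(4200) = 2940
C = 480 + 0.8(2940) = 480 + 2352 = 2832

C = 2832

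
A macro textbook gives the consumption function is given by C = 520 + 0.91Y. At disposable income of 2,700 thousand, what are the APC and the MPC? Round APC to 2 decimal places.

APC = 1.10; MPC = 0.91

MPC = 0.91 (the slope of the consumption function)
C = 520 + 0.91(2700) = 2977, so APC = 2977/2700 = 1.10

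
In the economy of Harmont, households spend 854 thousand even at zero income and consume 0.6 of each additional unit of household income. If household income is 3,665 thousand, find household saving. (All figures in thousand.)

S = 612

C = 854 + 0.6(3665) = 854 + 2199 = 3053
S = Y − C = 3665 − 3053 = 612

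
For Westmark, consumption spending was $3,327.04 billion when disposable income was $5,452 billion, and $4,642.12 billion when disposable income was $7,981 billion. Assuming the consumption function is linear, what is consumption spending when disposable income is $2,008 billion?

C = 1536.16

MPC = (4642.12 − 3327.04)/(7981 − 5452) = 1315.08/2529 = 0.52
a = 3327.04 − 0.52(5452) = 3327.04 − 2835.04 = 492
C = 492 + 0.52(2008) = 492 + 1044.16 = 1536.16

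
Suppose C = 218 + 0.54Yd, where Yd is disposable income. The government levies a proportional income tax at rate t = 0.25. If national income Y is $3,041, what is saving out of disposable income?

S = 831.145

Yd = (1 − 0.25)(3041) = 0.75(3041) = 2280.75
C = 218 + 0.54(2280.75) = 218 + 1231.605 = 1449.605
S = Yd − C = 2280.75 − 1449.605 = 831.145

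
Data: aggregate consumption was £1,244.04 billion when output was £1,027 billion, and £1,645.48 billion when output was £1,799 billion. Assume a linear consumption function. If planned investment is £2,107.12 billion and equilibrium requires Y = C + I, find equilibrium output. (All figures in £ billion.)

Y = 5869

MPC = (1645.48 − 1244.04)/(1799 − 1027) = 401.44/772 = 0.52
a = 1244.04 − 0.52(1027) = 710
Equilibrium: Y = 710 + 0.52Y + 2107.12
0.48Y = 2817.12, so Y = 2817.12/0.48 = 5869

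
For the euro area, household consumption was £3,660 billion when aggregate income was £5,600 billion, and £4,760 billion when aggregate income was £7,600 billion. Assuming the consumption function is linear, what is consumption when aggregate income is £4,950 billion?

C = 3302.5

MPC = (4760 − 3660)/(7600 − 5600) = 1100/2000 = 0.55
a = 3660 − 0.55(5600) = 3660 − 3080 = 580
C = 580 + 0.55(4950) = 580 + 2722.5 = 3302.5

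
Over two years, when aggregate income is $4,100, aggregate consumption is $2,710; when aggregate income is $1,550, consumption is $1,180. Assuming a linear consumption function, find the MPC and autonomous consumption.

MPC = ΔC/ΔY = (2710 − 1180)/(4100 − 1550) = 1530/2550 = 0.6
a = C − MPC·Y = 1180 − 0.6(1550) = 1180 − 930 = 250

MPC = 0.6; a = 250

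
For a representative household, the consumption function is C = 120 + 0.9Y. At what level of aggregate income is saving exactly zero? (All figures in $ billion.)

At break-even, C = Y: 120 + 0.9Y = Y
0.1Y = 120, so Y = 120/0.1 = 1200

Y = 1200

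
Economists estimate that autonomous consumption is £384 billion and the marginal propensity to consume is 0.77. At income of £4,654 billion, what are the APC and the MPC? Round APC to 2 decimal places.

APC = 0.85; MPC = 0.77

MPC = 0.77 (the slope of the consumption function)
C = 384 + 0.77(4654) = 3967.58, so APC = 3967.58/4654 = 0.85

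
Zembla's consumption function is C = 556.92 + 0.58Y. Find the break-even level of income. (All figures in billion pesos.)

At break-even, C = Y: 556.92 + 0.58Y = Y
0.42Y = 556.92, so Y = 556.92/0.42 = 1326

Y = 1326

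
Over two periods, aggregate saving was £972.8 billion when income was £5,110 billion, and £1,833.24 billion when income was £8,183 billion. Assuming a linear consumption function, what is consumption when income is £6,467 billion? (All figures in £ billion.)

MPS = ΔS/ΔY = (1833.24 − 972.8)/(8183 − 5110) = 860.44/3073 = 0.28
MPC = 1 − MPS = 0.72
Autonomous saving = 972.8 − 0.28(5110) = -458, so a = 458
C = 458 + 0.72(6467) = 458 + 4656.24 = 5114.24

C = 5114.24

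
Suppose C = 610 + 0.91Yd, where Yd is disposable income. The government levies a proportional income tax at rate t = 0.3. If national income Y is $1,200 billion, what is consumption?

C = 1374.4

Yd = (1 − 0.3)(1200) = 0.7(1200) = 840
C = 610 + 0.91(840) = 610 + 764.4 = 1374.4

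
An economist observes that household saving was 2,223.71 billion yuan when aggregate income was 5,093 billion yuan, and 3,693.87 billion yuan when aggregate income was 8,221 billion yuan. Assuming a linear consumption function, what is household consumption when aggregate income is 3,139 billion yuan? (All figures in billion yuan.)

MPS = ΔS/ΔY = (3693.87 − 2223.71)/(8221 − 5093) = 1470.16/3128 = 0.47
MPC = 1 − MPS = 0.53
Autonomous saving = 2223.71 − 0.47(5093) = -170, so a = 170
C = 170 + 0.53(3139) = 170 + 1663.67 = 1833.67

C = 1833.67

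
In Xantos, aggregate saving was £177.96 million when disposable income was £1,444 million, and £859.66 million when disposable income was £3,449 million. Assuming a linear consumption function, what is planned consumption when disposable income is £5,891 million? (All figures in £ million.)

C = 4201.06

MPS = ΔS/ΔY = (859.66 − 177.96)/(3449 − 1444) = 681.7/2005 = 0.34
MPC = 1 − MPS = 0.66
Autonomous saving = 177.96 − 0.34(1444) = -313, so a = 313
C = 313 + 0.66(5891) = 313 + 3888.06 = 4201.06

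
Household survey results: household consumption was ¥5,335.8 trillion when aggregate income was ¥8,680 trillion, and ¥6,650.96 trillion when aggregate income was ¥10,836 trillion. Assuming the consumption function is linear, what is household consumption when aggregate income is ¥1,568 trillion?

MPC = (6650.96 − 5335.8)/(10836 − 8680) = 1315.16/2156 = 0.61
a = 5335.8 − 0.61(8680) = 5335.8 − 5294.8 = 41
C = 41 + 0.61(1568) = 41 + 956.48 = 997.48

C = 997.48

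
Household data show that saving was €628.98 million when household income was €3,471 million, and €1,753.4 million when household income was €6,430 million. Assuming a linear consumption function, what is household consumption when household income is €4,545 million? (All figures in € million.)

MPS = ΔS/ΔY = (1753.4 − 628.98)/(6430 − 3471) = 1124.42/2959 = 0.38
MPC = 1 − MPS = 0.62
Autonomous saving = 628.98 − 0.38(3471) = -690, so a = 690
C = 690 + 0.62(4545) = 690 + 2817.9 = 3507.9

C = 3507.9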